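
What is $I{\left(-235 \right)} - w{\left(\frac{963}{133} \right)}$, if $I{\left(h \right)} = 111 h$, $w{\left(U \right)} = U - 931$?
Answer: $- \frac{3346445}{133} \approx -25161.0$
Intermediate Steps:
$w{\left(U \right)} = -931 + U$ ($w{\left(U \right)} = U - 931 = -931 + U$)
$I{\left(-235 \right)} - w{\left(\frac{963}{133} \right)} = 111 \left(-235\right) - \left(-931 + \frac{963}{133}\right) = -26085 - \left(-931 + 963 \cdot \frac{1}{133}\right) = -26085 - \left(-931 + \frac{963}{133}\right) = -26085 - - \frac{122860}{133} = -26085 + \frac{122860}{133} = - \frac{3346445}{133}$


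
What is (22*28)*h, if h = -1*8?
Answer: -4928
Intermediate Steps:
h = -8
(22*28)*h = (22*28)*(-8) = 616*(-8) = -4928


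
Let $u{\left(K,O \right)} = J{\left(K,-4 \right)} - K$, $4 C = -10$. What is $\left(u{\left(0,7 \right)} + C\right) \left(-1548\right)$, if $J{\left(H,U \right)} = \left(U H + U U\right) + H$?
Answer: $-20898$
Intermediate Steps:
$C = - \frac{5}{2}$ ($C = \frac{1}{4} \left(-10\right) = - \frac{5}{2} \approx -2.5$)
$J{\left(H,U \right)} = H + U^{2} + H U$ ($J{\left(H,U \right)} = \left(H U + U^{2}\right) + H = \left(U^{2} + H U\right) + H = H + U^{2} + H U$)
$u{\left(K,O \right)} = 16 - 4 K$ ($u{\left(K,O \right)} = \left(K + \left(-4\right)^{2} + K \left(-4\right)\right) - K = \left(K + 16 - 4 K\right) - K = \left(16 - 3 K\right) - K = 16 - 4 K$)
$\left(u{\left(0,7 \right)} + C\right) \left(-1548\right) = \left(\left(16 - 0\right) - \frac{5}{2}\right) \left(-1548\right) = \left(\left(16 + 0\right) - \frac{5}{2}\right) \left(-1548\right) = \left(16 - \frac{5}{2}\right) \left(-1548\right) = \frac{27}{2} \left(-1548\right) = -20898$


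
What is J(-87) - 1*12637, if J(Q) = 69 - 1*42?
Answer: -12610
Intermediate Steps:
J(Q) = 27 (J(Q) = 69 - 42 = 27)
J(-87) - 1*12637 = 27 - 1*12637 = 27 - 12637 = -12610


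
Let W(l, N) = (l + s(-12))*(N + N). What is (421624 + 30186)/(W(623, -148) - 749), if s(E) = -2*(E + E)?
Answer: -90362/39873 ≈ -2.2662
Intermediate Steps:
s(E) = -4*E
W(l, N) = 2*N*(48 + l) (W(l, N) = (l - 4*(-12))*(N + N) = (l + 48)*(2*N) = (48 + l)*(2*N) = 2*N*(48 + l))
(421624 + 30186)/(W(623, -148) - 749) = (421624 + 30186)/(2*(-148)*(48 + 623) - 749) = 451810/(2*(-148)*671 - 749) = 451810/(-198616 - 749) = 451810/(-199365) = 451810*(-1/199365) = -90362/39873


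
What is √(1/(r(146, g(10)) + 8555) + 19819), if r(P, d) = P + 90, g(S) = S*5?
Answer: √1531645644530/8791 ≈ 140.78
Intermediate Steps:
g(S) = 5*S
r(P, d) = 90 + P
√(1/(r(146, g(10)) + 8555) + 19819) = √(1/((90 + 146) + 8555) + 19819) = √(1/(236 + 8555) + 19819) = √(1/8791 + 19819) = √(174228830/8791) = √1531645644530/8791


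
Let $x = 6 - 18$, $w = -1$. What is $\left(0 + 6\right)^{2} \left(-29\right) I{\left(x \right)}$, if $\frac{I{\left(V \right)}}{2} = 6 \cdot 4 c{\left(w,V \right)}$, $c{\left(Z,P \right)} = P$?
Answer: $601344$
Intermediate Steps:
$x = -12$ ($x = 6 - 18 = -12$)
$I{\left(V \right)} = 48 V$ ($I{\left(V \right)} = 2 \cdot 6 \cdot 4 V = 2 \cdot 24 V = 48 V$)
$\left(0 + 6\right)^{2} \left(-29\right) I{\left(x \right)} = \left(0 + 6\right)^{2} \left(-29\right) 48 \left(-12\right) = 6^{2} \left(-29\right) \left(-576\right) = 36 \left(-29\right) \left(-576\right) = \left(-1044\right) \left(-576\right) = 601344$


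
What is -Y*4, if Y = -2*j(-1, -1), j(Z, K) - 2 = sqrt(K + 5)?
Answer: 32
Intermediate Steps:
j(Z, K) = 2 + sqrt(5 + K) (j(Z, K) = 2 + sqrt(K + 5) = 2 + sqrt(5 + K))
Y = -8 (Y = -2*(2 + sqrt(5 - 1)) = -2*(2 + sqrt(4)) = -2*(2 + 2) = -2*4 = -8)
-Y*4 = -1*(-8)*4 = 8*4 = 32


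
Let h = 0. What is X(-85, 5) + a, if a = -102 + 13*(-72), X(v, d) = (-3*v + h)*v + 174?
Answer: -22539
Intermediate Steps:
X(v, d) = 174 - 3*v² (X(v, d) = (-3*v + 0)*v + 174 = (-3*v)*v + 174 = -3*v² + 174 = 174 - 3*v²)
a = -1038 (a = -102 - 936 = -1038)
X(-85, 5) + a = (174 - 3*(-85)²) - 1038 = (174 - 3*7225) - 1038 = (174 - 21675) - 1038 = -21501 - 1038 = -22539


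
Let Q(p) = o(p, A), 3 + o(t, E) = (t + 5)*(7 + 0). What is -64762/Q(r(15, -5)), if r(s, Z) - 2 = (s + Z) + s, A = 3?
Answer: -64762/221 ≈ -293.04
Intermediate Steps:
o(t, E) = 32 + 7*t (o(t, E) = -3 + (t + 5)*(7 + 0) = -3 + (5 + t)*7 = -3 + (35 + 7*t) = 32 + 7*t)
r(s, Z) = 2 + Z + 2*s (r(s, Z) = 2 + ((s + Z) + s) = 2 + ((Z + s) + s) = 2 + (Z + 2*s) = 2 + Z + 2*s)
Q(p) = 32 + 7*p
-64762/Q(r(15, -5)) = -64762/(32 + 7*(2 - 5 + 2*15)) = -64762/(32 + 7*(2 - 5 + 30)) = -64762/(32 + 7*27) = -64762/(32 + 189) = -64762/221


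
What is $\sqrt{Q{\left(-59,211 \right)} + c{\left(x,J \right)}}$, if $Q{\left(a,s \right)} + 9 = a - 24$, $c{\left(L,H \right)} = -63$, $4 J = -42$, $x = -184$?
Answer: $i \sqrt{155} \approx 12.45 i$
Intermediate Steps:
$J = - \frac{21}{2}$ ($J = \frac{1}{4} \left(-42\right) = - \frac{21}{2} \approx -10.5$)
$Q{\left(a,s \right)} = -33 + a$ ($Q{\left(a,s \right)} = -9 + \left(a - 24\right) = -9 + \left(-24 + a\right) = -33 + a$)
$\sqrt{Q{\left(-59,211 \right)} + c{\left(x,J \right)}} = \sqrt{\left(-33 - 59\right) - 63} = \sqrt{-92 - 63} = \sqrt{-155} = i \sqrt{155}$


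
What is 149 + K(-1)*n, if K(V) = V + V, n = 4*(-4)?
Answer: 181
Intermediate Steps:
n = -16
K(V) = 2*V
149 + K(-1)*n = 149 + (2*(-1))*(-16) = 149 - 2*(-16) = 149 + 32 = 181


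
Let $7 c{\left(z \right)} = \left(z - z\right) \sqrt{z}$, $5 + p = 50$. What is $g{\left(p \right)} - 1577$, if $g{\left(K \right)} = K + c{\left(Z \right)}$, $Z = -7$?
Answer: $-1532$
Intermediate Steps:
$p = 45$ ($p = -5 + 50 = 45$)
$c{\left(z \right)} = 0$ ($c{\left(z \right)} = \frac{\left(z - z\right) \sqrt{z}}{7} = \frac{0 \sqrt{z}}{7} = \frac{1}{7} \cdot 0 = 0$)
$g{\left(K \right)} = K$ ($g{\left(K \right)} = K + 0 = K$)
$g{\left(p \right)} - 1577 = 45 - 1577 = -1532$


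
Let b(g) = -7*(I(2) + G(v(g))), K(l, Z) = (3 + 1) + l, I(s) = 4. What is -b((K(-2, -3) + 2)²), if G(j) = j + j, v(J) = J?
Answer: 252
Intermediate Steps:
K(l, Z) = 4 + l
G(j) = 2*j
b(g) = -28 - 14*g (b(g) = -7*(4 + 2*g) = -28 - 14*g)
-b((K(-2, -3) + 2)²) = -(-28 - 14*((4 - 2) + 2)²) = -(-28 - 14*(2 + 2)²) = -(-28 - 14*4²) = -(-28 - 14*16) = -(-28 - 224) = -1*(-252) = 252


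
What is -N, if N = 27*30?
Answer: -810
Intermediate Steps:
N = 810
-N = -1*810 = -810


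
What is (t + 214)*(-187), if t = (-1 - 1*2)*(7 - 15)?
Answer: -44506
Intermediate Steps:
t = 24 (t = (-1 - 2)*(-8) = -3*(-8) = 24)
(t + 214)*(-187) = (24 + 214)*(-187) = 238*(-187) = -44506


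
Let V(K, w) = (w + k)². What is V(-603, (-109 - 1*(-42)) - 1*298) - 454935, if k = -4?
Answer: -318774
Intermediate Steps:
V(K, w) = (-4 + w)² (V(K, w) = (w - 4)² = (-4 + w)²)
V(-603, (-109 - 1*(-42)) - 1*298) - 454935 = (-4 + ((-109 - 1*(-42)) - 1*298))² - 454935 = (-4 + ((-109 + 42) - 298))² - 454935 = (-4 + (-67 - 298))² - 454935 = (-4 - 365)² - 454935 = (-369)² - 454935 = 136161 - 454935 = -318774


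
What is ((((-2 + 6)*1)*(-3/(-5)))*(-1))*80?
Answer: -192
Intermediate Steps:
((((-2 + 6)*1)*(-3/(-5)))*(-1))*80 = (((4*1)*(-3*(-1/5)))*(-1))*80 = ((4*(3/5))*(-1))*80 = ((12/5)*(-1))*80 = -12/5*80 = -192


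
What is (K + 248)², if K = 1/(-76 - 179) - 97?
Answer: 1482558016/65025 ≈ 22800.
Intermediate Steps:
K = -24736/255 (K = 1/(-255) - 97 = -1/255 - 97 = -24736/255 ≈ -97.004)
(K + 248)² = (-24736/255 + 248)² = (38504/255)² = 1482558016/65025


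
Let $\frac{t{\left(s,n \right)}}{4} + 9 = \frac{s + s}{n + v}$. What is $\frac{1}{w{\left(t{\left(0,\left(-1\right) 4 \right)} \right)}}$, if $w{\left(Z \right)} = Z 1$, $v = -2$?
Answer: $- \frac{1}{36} \approx -0.027778$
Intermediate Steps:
$t{\left(s,n \right)} = -36 + \frac{8 s}{-2 + n}$ ($t{\left(s,n \right)} = -36 + 4 \frac{s + s}{n - 2} = -36 + 4 \frac{2 s}{-2 + n} = -36 + \frac{8 s}{-2 + n}$)
$w{\left(Z \right)} = Z$
$\frac{1}{w{\left(t{\left(0,\left(-1\right) 4 \right)} \right)}} = \frac{1}{4 \frac{1}{-2 - 4} \left(18 - 9 \left(\left(-1\right) 4\right) + 2 \cdot 0\right)} = \frac{1}{4 \frac{1}{-2 - 4} \left(18 - -36 + 0\right)} = \frac{1}{4 \frac{1}{-6} \left(18 + 36 + 0\right)} = \frac{1}{4 \left(- \frac{1}{6}\right) 54} = \frac{1}{-36} = - \frac{1}{36}$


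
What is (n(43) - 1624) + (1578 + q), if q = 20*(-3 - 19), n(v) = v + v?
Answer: -400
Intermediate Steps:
n(v) = 2*v
q = -440 (q = 20*(-22) = -440)
(n(43) - 1624) + (1578 + q) = (2*43 - 1624) + (1578 - 440) = (86 - 1624) + 1138 = -1538 + 1138 = -400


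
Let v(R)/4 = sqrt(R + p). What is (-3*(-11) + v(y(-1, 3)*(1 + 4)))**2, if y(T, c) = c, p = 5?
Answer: 1409 + 528*sqrt(5) ≈ 2589.6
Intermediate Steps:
v(R) = 4*sqrt(5 + R) (v(R) = 4*sqrt(R + 5) = 4*sqrt(5 + R))
(-3*(-11) + v(y(-1, 3)*(1 + 4)))**2 = (-3*(-11) + 4*sqrt(5 + 3*(1 + 4)))**2 = (33 + 4*sqrt(5 + 3*5))**2 = (33 + 4*sqrt(5 + 15))**2 = (33 + 4*sqrt(20))**2 = (33 + 4*(2*sqrt(5)))**2 = (33 + 8*sqrt(5))**2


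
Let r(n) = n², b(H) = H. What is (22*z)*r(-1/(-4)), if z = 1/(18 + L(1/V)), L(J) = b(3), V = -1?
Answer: 11/168 ≈ 0.065476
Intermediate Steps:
L(J) = 3
z = 1/21 (z = 1/(18 + 3) = 1/21 ≈ 0.047619)
(22*z)*r(-1/(-4)) = (22*(1/21))*(-1/(-4))² = 22*(-1*(-¼))²/21 = 22*(¼)²/21 = (22/21)*(1/16) = 11/168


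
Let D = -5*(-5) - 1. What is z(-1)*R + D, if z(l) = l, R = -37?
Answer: 61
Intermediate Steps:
D = 24 (D = 25 - 1 = 24)
z(-1)*R + D = -1*(-37) + 24 = 37 + 24 = 61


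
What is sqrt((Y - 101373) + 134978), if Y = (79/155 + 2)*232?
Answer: sqrt(821348565)/155 ≈ 184.90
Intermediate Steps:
Y = 90248/155 (Y = (79*(1/155) + 2)*232 = (79/155 + 2)*232 = (389/155)*232 = 90248/155 ≈ 582.25)
sqrt((Y - 101373) + 134978) = sqrt((90248/155 - 101373) + 134978) = sqrt(-15622567/155 + 134978) = sqrt(5299023/155) = sqrt(821348565)/155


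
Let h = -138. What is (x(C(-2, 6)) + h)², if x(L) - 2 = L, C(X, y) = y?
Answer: 16900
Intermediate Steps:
x(L) = 2 + L
(x(C(-2, 6)) + h)² = ((2 + 6) - 138)² = (8 - 138)² = (-130)² = 16900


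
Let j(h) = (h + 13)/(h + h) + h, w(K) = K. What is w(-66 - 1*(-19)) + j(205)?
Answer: 32499/205 ≈ 158.53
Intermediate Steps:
j(h) = h + (13 + h)/(2*h) (j(h) = (13 + h)/((2*h)) + h = (13 + h)*(1/(2*h)) + h = (13 + h)/(2*h) + h = h + (13 + h)/(2*h))
w(-66 - 1*(-19)) + j(205) = (-66 - 1*(-19)) + (½ + 205 + (13/2)/205) = (-66 + 19) + (½ + 205 + (13/2)*(1/205)) = -47 + (½ + 205 + 13/410) = -47 + 42134/205 = 32499/205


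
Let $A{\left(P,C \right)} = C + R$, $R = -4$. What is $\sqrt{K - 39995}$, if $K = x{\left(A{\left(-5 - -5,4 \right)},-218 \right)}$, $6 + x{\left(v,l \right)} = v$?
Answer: $i \sqrt{40001} \approx 200.0 i$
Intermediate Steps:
$A{\left(P,C \right)} = -4 + C$ ($A{\left(P,C \right)} = C - 4 = -4 + C$)
$x{\left(v,l \right)} = -6 + v$
$K = -6$ ($K = -6 + \left(-4 + 4\right) = -6 + 0 = -6$)
$\sqrt{K - 39995} = \sqrt{-6 - 39995} = \sqrt{-40001} = i \sqrt{40001}$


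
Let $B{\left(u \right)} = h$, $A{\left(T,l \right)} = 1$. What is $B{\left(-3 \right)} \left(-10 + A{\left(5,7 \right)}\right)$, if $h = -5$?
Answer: $45$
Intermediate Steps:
$B{\left(u \right)} = -5$
$B{\left(-3 \right)} \left(-10 + A{\left(5,7 \right)}\right) = - 5 \left(-10 + 1\right) = \left(-5\right) \left(-9\right) = 45$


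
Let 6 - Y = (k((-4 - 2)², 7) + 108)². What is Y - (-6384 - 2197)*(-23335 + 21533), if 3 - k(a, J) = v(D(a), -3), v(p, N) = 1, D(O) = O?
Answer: -15475056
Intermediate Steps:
k(a, J) = 2 (k(a, J) = 3 - 1*1 = 3 - 1 = 2)
Y = -12094 (Y = 6 - (2 + 108)² = 6 - 1*110² = 6 - 1*12100 = 6 - 12100 = -12094)
Y - (-6384 - 2197)*(-23335 + 21533) = -12094 - (-6384 - 2197)*(-23335 + 21533) = -12094 - (-8581)*(-1802) = -12094 - 1*15462962 = -12094 - 15462962 = -15475056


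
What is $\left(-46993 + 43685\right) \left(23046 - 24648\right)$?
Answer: $5299416$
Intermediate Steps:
$\left(-46993 + 43685\right) \left(23046 - 24648\right) = \left(-3308\right) \left(-1602\right) = 5299416$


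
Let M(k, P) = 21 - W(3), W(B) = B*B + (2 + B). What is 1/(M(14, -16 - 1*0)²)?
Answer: 1/49 ≈ 0.020408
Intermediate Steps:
W(B) = 2 + B + B² (W(B) = B² + (2 + B) = 2 + B + B²)
M(k, P) = 7 (M(k, P) = 21 - (2 + 3 + 3²) = 21 - (2 + 3 + 9) = 21 - 1*14 = 21 - 14 = 7)
1/(M(14, -16 - 1*0)²) = 1/(7²) = 1/49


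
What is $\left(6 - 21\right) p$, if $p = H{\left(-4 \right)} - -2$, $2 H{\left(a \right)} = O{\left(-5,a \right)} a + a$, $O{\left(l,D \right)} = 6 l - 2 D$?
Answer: $-660$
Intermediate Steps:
$O{\left(l,D \right)} = - 2 D + 6 l$
$H{\left(a \right)} = \frac{a}{2} + \frac{a \left(-30 - 2 a\right)}{2}$ ($H{\left(a \right)} = \frac{\left(- 2 a + 6 \left(-5\right)\right) a + a}{2} = \frac{\left(- 2 a - 30\right) a + a}{2} = \frac{\left(-30 - 2 a\right) a + a}{2} = \frac{a \left(-30 - 2 a\right) + a}{2} = \frac{a + a \left(-30 - 2 a\right)}{2} = \frac{a}{2} + \frac{a \left(-30 - 2 a\right)}{2}$)
$p = 44$ ($p = \left(- \frac{1}{2}\right) \left(-4\right) \left(29 + 2 \left(-4\right)\right) - -2 = \left(- \frac{1}{2}\right) \left(-4\right) \left(29 - 8\right) + 2 = \left(- \frac{1}{2}\right) \left(-4\right) 21 + 2 = 42 + 2 = 44$)
$\left(6 - 21\right) p = \left(6 - 21\right) 44 = \left(-15\right) 44 = -660$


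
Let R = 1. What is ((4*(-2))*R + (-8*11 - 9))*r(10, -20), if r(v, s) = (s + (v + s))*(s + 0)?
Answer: -63000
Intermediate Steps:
r(v, s) = s*(v + 2*s) (r(v, s) = (s + (s + v))*s = (v + 2*s)*s = s*(v + 2*s))
((4*(-2))*R + (-8*11 - 9))*r(10, -20) = ((4*(-2))*1 + (-8*11 - 9))*(-20*(10 + 2*(-20))) = (-8*1 + (-88 - 9))*(-20*(10 - 40)) = (-8 - 97)*(-20*(-30)) = -105*600 = -63000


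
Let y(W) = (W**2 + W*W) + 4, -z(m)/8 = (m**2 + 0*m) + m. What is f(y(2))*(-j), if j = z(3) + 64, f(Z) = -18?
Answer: -576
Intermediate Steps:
z(m) = -8*m - 8*m**2 (z(m) = -8*((m**2 + 0*m) + m) = -8*((m**2 + 0) + m) = -8*(m**2 + m) = -8*(m + m**2) = -8*m - 8*m**2)
y(W) = 4 + 2*W**2 (y(W) = (W**2 + W**2) + 4 = 2*W**2 + 4 = 4 + 2*W**2)
j = -32 (j = -8*3*(1 + 3) + 64 = -8*3*4 + 64 = -96 + 64 = -32)
f(y(2))*(-j) = -(-18)*(-32) = -18*32 = -576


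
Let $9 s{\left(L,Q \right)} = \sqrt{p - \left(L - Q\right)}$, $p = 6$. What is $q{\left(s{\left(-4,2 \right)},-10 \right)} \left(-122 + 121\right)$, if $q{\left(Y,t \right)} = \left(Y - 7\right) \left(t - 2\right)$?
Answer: $-84 + \frac{8 \sqrt{3}}{3} \approx -79.381$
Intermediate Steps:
$s{\left(L,Q \right)} = \frac{\sqrt{6 + Q - L}}{9}$ ($s{\left(L,Q \right)} = \frac{\sqrt{6 - \left(L - Q\right)}}{9} = \frac{\sqrt{6 + Q - L}}{9}$)
$q{\left(Y,t \right)} = \left(-7 + Y\right) \left(-2 + t\right)$
$q{\left(s{\left(-4,2 \right)},-10 \right)} \left(-122 + 121\right) = \left(14 - -70 - 2 \frac{\sqrt{6 + 2 - -4}}{9} + \frac{\sqrt{6 + 2 - -4}}{9} \left(-10\right)\right) \left(-122 + 121\right) = \left(14 + 70 - 2 \frac{\sqrt{6 + 2 + 4}}{9} + \frac{\sqrt{6 + 2 + 4}}{9} \left(-10\right)\right) \left(-1\right) = \left(14 + 70 - 2 \frac{\sqrt{12}}{9} + \frac{\sqrt{12}}{9} \left(-10\right)\right) \left(-1\right) = \left(14 + 70 - 2 \frac{2 \sqrt{3}}{9} + \frac{2 \sqrt{3}}{9} \left(-10\right)\right) \left(-1\right) = \left(14 + 70 - \frac{4 \sqrt{3}}{9} - \frac{20 \sqrt{3}}{9}\right) \left(-1\right) = \left(84 - \frac{8 \sqrt{3}}{3}\right) \left(-1\right) = -84 + \frac{8 \sqrt{3}}{3}$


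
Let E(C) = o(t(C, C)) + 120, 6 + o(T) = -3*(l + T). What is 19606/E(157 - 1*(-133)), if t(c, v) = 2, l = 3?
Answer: 19606/99 ≈ 198.04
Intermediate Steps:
o(T) = -15 - 3*T (o(T) = -6 - 3*(3 + T) = -6 + (-9 - 3*T) = -15 - 3*T)
E(C) = 99 (E(C) = (-15 - 3*2) + 120 = (-15 - 6) + 120 = -21 + 120 = 99)
19606/E(157 - 1*(-133)) = 19606/99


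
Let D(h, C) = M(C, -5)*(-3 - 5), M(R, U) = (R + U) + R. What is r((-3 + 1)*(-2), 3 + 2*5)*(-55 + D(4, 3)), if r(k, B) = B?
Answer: -819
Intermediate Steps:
M(R, U) = U + 2*R
D(h, C) = 40 - 16*C (D(h, C) = (-5 + 2*C)*(-3 - 5) = (-5 + 2*C)*(-8) = 40 - 16*C)
r((-3 + 1)*(-2), 3 + 2*5)*(-55 + D(4, 3)) = (3 + 2*5)*(-55 + (40 - 16*3)) = (3 + 10)*(-55 + (40 - 48)) = 13*(-55 - 8) = 13*(-63) = -819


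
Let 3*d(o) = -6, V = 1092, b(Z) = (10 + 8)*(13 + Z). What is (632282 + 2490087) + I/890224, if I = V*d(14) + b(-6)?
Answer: 1389803909299/445112 ≈ 3.1224e+6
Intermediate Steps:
b(Z) = 234 + 18*Z (b(Z) = 18*(13 + Z) = 234 + 18*Z)
d(o) = -2 (d(o) = (⅓)*(-6) = -2)
I = -2058 (I = 1092*(-2) + (234 + 18*(-6)) = -2184 + (234 - 108) = -2184 + 126 = -2058)
(632282 + 2490087) + I/890224 = (632282 + 2490087) - 2058/890224 = 3122369 - 2058*1/890224 = 3122369 - 1029/445112 = 1389803909299/445112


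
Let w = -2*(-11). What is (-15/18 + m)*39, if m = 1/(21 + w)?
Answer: -2717/86 ≈ -31.593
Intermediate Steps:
w = 22
m = 1/43 (m = 1/(21 + 22) = 1/43 ≈ 0.023256)
(-15/18 + m)*39 = (-15/18 + 1/43)*39 = (-15*1/18 + 1/43)*39 = (-⅚ + 1/43)*39 = -209/258*39 = -2717/86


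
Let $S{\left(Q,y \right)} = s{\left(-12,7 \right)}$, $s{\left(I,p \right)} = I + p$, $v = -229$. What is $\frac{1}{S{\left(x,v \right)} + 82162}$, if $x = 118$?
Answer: $\frac{1}{82157} \approx 1.2172 \cdot 10^{-5}$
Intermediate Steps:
$S{\left(Q,y \right)} = -5$ ($S{\left(Q,y \right)} = -12 + 7 = -5$)
$\frac{1}{S{\left(x,v \right)} + 82162} = \frac{1}{-5 + 82162} = \frac{1}{82157}$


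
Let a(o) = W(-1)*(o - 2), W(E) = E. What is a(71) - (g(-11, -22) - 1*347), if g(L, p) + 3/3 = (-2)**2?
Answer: 275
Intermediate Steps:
g(L, p) = 3 (g(L, p) = -1 + (-2)**2 = -1 + 4 = 3)
a(o) = 2 - o (a(o) = -(o - 2) = -(-2 + o) = 2 - o)
a(71) - (g(-11, -22) - 1*347) = (2 - 1*71) - (3 - 1*347) = (2 - 71) - (3 - 347) = -69 - 1*(-344) = -69 + 344 = 275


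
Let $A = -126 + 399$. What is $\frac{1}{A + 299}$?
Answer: $\frac{1}{572} \approx 0.0017483$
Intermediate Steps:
$A = 273$
$\frac{1}{A + 299} = \frac{1}{273 + 299} = \frac{1}{572}$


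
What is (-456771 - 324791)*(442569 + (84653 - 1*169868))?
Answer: -279294306948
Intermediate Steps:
(-456771 - 324791)*(442569 + (84653 - 1*169868)) = -781562*(442569 + (84653 - 169868)) = -781562*(442569 - 85215) = -781562*357354 = -279294306948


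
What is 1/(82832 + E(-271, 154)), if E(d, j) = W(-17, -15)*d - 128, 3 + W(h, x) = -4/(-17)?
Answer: 17/1418705 ≈ 1.1983e-5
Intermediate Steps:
W(h, x) = -47/17 (W(h, x) = -3 - 4/(-17) = -3 - 4*(-1/17) = -3 + 4/17 = -47/17)
E(d, j) = -128 - 47*d/17 (E(d, j) = -47*d/17 - 128 = -128 - 47*d/17)
1/(82832 + E(-271, 154)) = 1/(82832 + (-128 - 47/17*(-271))) = 1/(82832 + (-128 + 12737/17)) = 1/(82832 + 10561/17) = 1/(1418705/17) = 17/1418705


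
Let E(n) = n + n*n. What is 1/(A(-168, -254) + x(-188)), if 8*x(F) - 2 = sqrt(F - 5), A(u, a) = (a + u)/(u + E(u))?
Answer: 22833300/298534541 - 12152196*I*sqrt(193)/298534541 ≈ 0.076485 - 0.56551*I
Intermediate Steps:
E(n) = n + n**2
A(u, a) = (a + u)/(u + u*(1 + u))
x(F) = 1/4 + sqrt(-5 + F)/8 (x(F) = 1/4 + sqrt(F - 5)/8 = 1/4 + sqrt(-5 + F)/8)
1/(A(-168, -254) + x(-188)) = 1/((-254 - 168)/((-168)*(2 - 168)) + (1/4 + sqrt(-5 - 188)/8)) = 1/(-1/168*(-422)/(-166) + (1/4 + sqrt(-193)/8)) = 1/(-1/168*(-1/166)*(-422) + (1/4 + (I*sqrt(193))/8)) = 1/(-211/13944 + (1/4 + I*sqrt(193)/8)) = 1/(3275/13944 + I*sqrt(193)/8)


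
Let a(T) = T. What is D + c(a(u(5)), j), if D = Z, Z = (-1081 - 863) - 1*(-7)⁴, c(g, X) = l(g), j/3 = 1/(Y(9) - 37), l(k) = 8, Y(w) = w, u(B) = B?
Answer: -4337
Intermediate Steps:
j = -3/28 (j = 3/(9 - 37) = 3/(-28) = 3*(-1/28) = -3/28 ≈ -0.10714)
c(g, X) = 8
Z = -4345 (Z = -1944 - 1*2401 = -1944 - 2401 = -4345)
D = -4345
D + c(a(u(5)), j) = -4345 + 8 = -4337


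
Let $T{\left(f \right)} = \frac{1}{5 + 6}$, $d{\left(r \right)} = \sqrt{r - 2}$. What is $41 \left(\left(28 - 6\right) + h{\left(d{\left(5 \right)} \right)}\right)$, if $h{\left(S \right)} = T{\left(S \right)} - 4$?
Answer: $\frac{8159}{11} \approx 741.73$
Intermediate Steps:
$d{\left(r \right)} = \sqrt{-2 + r}$
$T{\left(f \right)} = \frac{1}{11}$
$h{\left(S \right)} = - \frac{43}{11}$ ($h{\left(S \right)} = \frac{1}{11} - 4 = - \frac{43}{11}$)
$41 \left(\left(28 - 6\right) + h{\left(d{\left(5 \right)} \right)}\right) = 41 \left(\left(28 - 6\right) - \frac{43}{11}\right) = 41 \left(22 - \frac{43}{11}\right) = 41 \cdot \frac{199}{11} = \frac{8159}{11}$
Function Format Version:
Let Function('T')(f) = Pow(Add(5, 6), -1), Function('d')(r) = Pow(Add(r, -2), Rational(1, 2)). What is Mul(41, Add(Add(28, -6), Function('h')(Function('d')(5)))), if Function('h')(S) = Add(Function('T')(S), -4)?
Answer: Rational(8159, 11) ≈ 741.73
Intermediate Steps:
Function('d')(r) = Pow(Add(-2, r), Rational(1, 2))
Function('T')(f) = Rational(1, 11) (Function('T')(f) = Pow(11, -1) = Rational(1, 11))
Function('h')(S) = Rational(-43, 11) (Function('h')(S) = Add(Rational(1, 11), -4) = Rational(-43, 11))
Mul(41, Add(Add(28, -6), Function('h')(Function('d')(5)))) = Mul(41, Add(Add(28, -6), Rational(-43, 11))) = Mul(41, Add(22, Rational(-43, 11))) = Mul(41, Rational(199, 11)) = Rational(8159, 11)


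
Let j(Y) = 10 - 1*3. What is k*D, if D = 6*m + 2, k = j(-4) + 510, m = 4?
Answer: 13442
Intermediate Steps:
j(Y) = 7 (j(Y) = 10 - 3 = 7)
k = 517 (k = 7 + 510 = 517)
D = 26 (D = 6*4 + 2 = 24 + 2 = 26)
k*D = 517*26 = 13442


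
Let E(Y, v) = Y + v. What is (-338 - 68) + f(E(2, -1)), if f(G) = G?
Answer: -405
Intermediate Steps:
(-338 - 68) + f(E(2, -1)) = (-338 - 68) + (2 - 1) = -406 + 1 = -405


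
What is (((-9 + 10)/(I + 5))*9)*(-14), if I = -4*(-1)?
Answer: -14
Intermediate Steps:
I = 4
(((-9 + 10)/(I + 5))*9)*(-14) = (((-9 + 10)/(4 + 5))*9)*(-14) = ((1/9)*9)*(-14) = ((1*(⅑))*9)*(-14) = ((⅑)*9)*(-14) = 1*(-14) = -14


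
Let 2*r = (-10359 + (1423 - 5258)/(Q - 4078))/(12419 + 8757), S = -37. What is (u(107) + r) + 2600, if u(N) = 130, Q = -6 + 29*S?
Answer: 74525484149/27301158 ≈ 2729.8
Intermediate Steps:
Q = -1079 (Q = -6 + 29*(-37) = -6 - 1073 = -1079)
r = -6677191/27301158 (r = ((-10359 + (1423 - 5258)/(-1079 - 4078))/(12419 + 8757))/2 = ((-10359 - 3835/(-5157))/21176)/2 = ((-10359 - 3835*(-1/5157))*(1/21176))/2 = ((-10359 + 3835/5157)*(1/21176))/2 = (-53417528/5157*1/21176)/2 = (1/2)*(-6677191/13650579) = -6677191/27301158 ≈ -0.24458)
(u(107) + r) + 2600 = (130 - 6677191/27301158) + 2600 = 3542473349/27301158 + 2600 = 74525484149/27301158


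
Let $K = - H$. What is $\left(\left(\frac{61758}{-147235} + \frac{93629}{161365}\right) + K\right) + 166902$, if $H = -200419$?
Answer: $\frac{1745405526426984}{4751715155} \approx 3.6732 \cdot 10^{5}$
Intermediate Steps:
$K = 200419$ ($K = \left(-1\right) \left(-200419\right) = 200419$)
$\left(\left(\frac{61758}{-147235} + \frac{93629}{161365}\right) + K\right) + 166902 = \left(\left(\frac{61758}{-147235} + \frac{93629}{161365}\right) + 200419\right) + 166902 = \left(\left(61758 \left(- \frac{1}{147235}\right) + 93629 \cdot \frac{1}{161365}\right) + 200419\right) + 166902 = \left(\left(- \frac{61758}{147235} + \frac{93629}{161365}\right) + 200419\right) + 166902 = \left(\frac{763977229}{4751715155} + 200419\right) + 166902 = \frac{952334763627174}{4751715155} + 166902 = \frac{1745405526426984}{4751715155}$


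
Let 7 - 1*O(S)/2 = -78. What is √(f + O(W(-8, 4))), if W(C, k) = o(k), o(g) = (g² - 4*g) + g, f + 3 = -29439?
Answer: 2*I*√7318 ≈ 171.09*I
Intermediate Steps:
f = -29442 (f = -3 - 29439 = -29442)
o(g) = g² - 3*g
W(C, k) = k*(-3 + k)
O(S) = 170 (O(S) = 14 - 2*(-78) = 14 + 156 = 170)
√(f + O(W(-8, 4))) = √(-29442 + 170) = √(-29272) = 2*I*√7318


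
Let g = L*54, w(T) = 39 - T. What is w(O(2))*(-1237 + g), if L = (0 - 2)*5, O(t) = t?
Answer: -65749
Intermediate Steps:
L = -10 (L = -2*5 = -10)
g = -540 (g = -10*54 = -540)
w(O(2))*(-1237 + g) = (39 - 1*2)*(-1237 - 540) = (39 - 2)*(-1777) = 37*(-1777) = -65749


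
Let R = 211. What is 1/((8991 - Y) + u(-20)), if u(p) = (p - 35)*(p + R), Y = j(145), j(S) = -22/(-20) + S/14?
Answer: -35/53391 ≈ -0.00065554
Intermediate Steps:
j(S) = 11/10 + S/14 (j(S) = -22*(-1/20) + S*(1/14) = 11/10 + S/14)
Y = 401/35 (Y = 11/10 + (1/14)*145 = 11/10 + 145/14 = 401/35 ≈ 11.457)
u(p) = (-35 + p)*(211 + p) (u(p) = (p - 35)*(p + 211) = (-35 + p)*(211 + p))
1/((8991 - Y) + u(-20)) = 1/((8991 - 1*401/35) + (-7385 + (-20)² + 176*(-20))) = 1/((8991 - 401/35) + (-7385 + 400 - 3520)) = 1/(314284/35 - 10505) = 1/(-53391/35) = -35/53391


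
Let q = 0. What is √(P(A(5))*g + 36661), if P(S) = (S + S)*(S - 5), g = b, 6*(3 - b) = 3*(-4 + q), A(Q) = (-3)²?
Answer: √37021 ≈ 192.41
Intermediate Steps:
A(Q) = 9
b = 5 (b = 3 - (-4 + 0)/2 = 3 - (-4)/2 = 3 - ⅙*(-12) = 3 + 2 = 5)
g = 5
P(S) = 2*S*(-5 + S) (P(S) = (2*S)*(-5 + S) = 2*S*(-5 + S))
√(P(A(5))*g + 36661) = √((2*9*(-5 + 9))*5 + 36661) = √((2*9*4)*5 + 36661) = √(72*5 + 36661) = √(360 + 36661) = √37021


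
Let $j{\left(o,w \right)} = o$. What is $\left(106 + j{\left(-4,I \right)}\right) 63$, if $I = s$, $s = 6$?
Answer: $6426$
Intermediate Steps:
$I = 6$
$\left(106 + j{\left(-4,I \right)}\right) 63 = \left(106 - 4\right) 63 = 102 \cdot 63 = 6426$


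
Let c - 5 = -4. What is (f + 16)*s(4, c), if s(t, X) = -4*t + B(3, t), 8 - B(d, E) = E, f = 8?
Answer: -288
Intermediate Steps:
c = 1 (c = 5 - 4 = 1)
B(d, E) = 8 - E
s(t, X) = 8 - 5*t (s(t, X) = -4*t + (8 - t) = 8 - 5*t)
(f + 16)*s(4, c) = (8 + 16)*(8 - 5*4) = 24*(8 - 20) = 24*(-12) = -288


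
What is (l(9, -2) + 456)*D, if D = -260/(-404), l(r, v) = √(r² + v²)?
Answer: 29640/101 + 65*√85/101 ≈ 299.40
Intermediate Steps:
D = 65/101 (D = -260*(-1/404) = 65/101 ≈ 0.64356)
(l(9, -2) + 456)*D = (√(9² + (-2)²) + 456)*(65/101) = (√(81 + 4) + 456)*(65/101) = (√85 + 456)*(65/101) = (456 + √85)*(65/101) = 29640/101 + 65*√85/101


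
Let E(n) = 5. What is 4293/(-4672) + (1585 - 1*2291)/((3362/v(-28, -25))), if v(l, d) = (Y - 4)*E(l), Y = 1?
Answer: 17521707/7853632 ≈ 2.2310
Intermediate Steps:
v(l, d) = -15 (v(l, d) = (1 - 4)*5 = -3*5 = -15)
4293/(-4672) + (1585 - 1*2291)/((3362/v(-28, -25))) = 4293/(-4672) + (1585 - 1*2291)/((3362/(-15))) = 4293*(-1/4672) + (1585 - 2291)/((3362*(-1/15))) = -4293/4672 - 706/(-3362/15) = -4293/4672 - 706*(-15/3362) = -4293/4672 + 5295/1681 = 17521707/7853632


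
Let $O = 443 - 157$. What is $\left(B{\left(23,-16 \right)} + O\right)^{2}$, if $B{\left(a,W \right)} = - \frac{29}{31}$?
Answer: $\frac{78092569}{961} \approx 81262.0$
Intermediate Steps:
$B{\left(a,W \right)} = - \frac{29}{31}$ ($B{\left(a,W \right)} = \left(-29\right) \frac{1}{31} = - \frac{29}{31}$)
$O = 286$
$\left(B{\left(23,-16 \right)} + O\right)^{2} = \left(- \frac{29}{31} + 286\right)^{2} = \left(\frac{8837}{31}\right)^{2} = \frac{78092569}{961}$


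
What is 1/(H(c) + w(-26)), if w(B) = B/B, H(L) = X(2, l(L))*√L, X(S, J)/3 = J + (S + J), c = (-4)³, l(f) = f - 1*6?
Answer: 1/10969345 + 3312*I/10969345 ≈ 9.1163e-8 + 0.00030193*I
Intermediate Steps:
l(f) = -6 + f (l(f) = f - 6 = -6 + f)
c = -64
X(S, J) = 3*S + 6*J (X(S, J) = 3*(J + (S + J)) = 3*(J + (J + S)) = 3*(S + 2*J) = 3*S + 6*J)
H(L) = √L*(-30 + 6*L) (H(L) = (3*2 + 6*(-6 + L))*√L = (6 + (-36 + 6*L))*√L = (-30 + 6*L)*√L = √L*(-30 + 6*L))
w(B) = 1
1/(H(c) + w(-26)) = 1/(6*√(-64)*(-5 - 64) + 1) = 1/(6*(8*I)*(-69) + 1) = 1/(-3312*I + 1) = 1/(1 - 3312*I) = (1 + 3312*I)/10969345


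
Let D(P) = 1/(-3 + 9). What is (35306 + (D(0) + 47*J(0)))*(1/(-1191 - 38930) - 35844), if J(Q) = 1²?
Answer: -305047724057875/240726 ≈ -1.2672e+9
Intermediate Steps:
D(P) = ⅙ (D(P) = 1/6 = ⅙)
J(Q) = 1
(35306 + (D(0) + 47*J(0)))*(1/(-1191 - 38930) - 35844) = (35306 + (⅙ + 47*1))*(1/(-1191 - 38930) - 35844) = (35306 + (⅙ + 47))*(1/(-40121) - 35844) = (35306 + 283/6)*(-1/40121 - 35844) = (212119/6)*(-1438097125/40121) = -305047724057875/240726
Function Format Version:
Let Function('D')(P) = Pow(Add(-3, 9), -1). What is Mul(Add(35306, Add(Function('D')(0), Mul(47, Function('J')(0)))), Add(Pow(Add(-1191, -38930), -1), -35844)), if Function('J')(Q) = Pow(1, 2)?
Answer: Rational(-305047724057875, 240726) ≈ -1.2672e+9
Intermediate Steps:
Function('D')(P) = Rational(1, 6) (Function('D')(P) = Pow(6, -1) = Rational(1, 6))
Function('J')(Q) = 1
Mul(Add(35306, Add(Function('D')(0), Mul(47, Function('J')(0)))), Add(Pow(Add(-1191, -38930), -1), -35844)) = Mul(Add(35306, Add(Rational(1, 6), Mul(47, 1))), Add(Pow(Add(-1191, -38930), -1), -35844)) = Mul(Add(35306, Add(Rational(1, 6), 47)), Add(Pow(-40121, -1), -35844)) = Mul(Add(35306, Rational(283, 6)), Add(Rational(-1, 40121), -35844)) = Mul(Rational(212119, 6), Rational(-1438097125, 40121)) = Rational(-305047724057875, 240726)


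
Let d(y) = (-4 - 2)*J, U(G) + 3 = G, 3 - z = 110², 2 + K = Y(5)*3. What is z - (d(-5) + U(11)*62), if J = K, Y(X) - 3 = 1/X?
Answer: -62737/5 ≈ -12547.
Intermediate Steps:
Y(X) = 3 + 1/X
K = 38/5 (K = -2 + (3 + 1/5)*3 = -2 + (3 + ⅕)*3 = -2 + (16/5)*3 = -2 + 48/5 = 38/5 ≈ 7.6000)
z = -12097 (z = 3 - 1*110² = 3 - 1*12100 = 3 - 12100 = -12097)
U(G) = -3 + G
J = 38/5 ≈ 7.6000
d(y) = -228/5 (d(y) = (-4 - 2)*(38/5) = -6*38/5 = -228/5)
z - (d(-5) + U(11)*62) = -12097 - (-228/5 + (-3 + 11)*62) = -12097 - (-228/5 + 8*62) = -12097 - (-228/5 + 496) = -12097 - 1*2252/5 = -12097 - 2252/5 = -62737/5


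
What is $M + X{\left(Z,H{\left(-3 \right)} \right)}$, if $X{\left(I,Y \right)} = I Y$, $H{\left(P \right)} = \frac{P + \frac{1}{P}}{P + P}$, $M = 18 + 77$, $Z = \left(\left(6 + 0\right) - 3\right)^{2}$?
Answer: $100$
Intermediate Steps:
$Z = 9$ ($Z = \left(6 - 3\right)^{2} = 3^{2} = 9$)
$M = 95$
$H{\left(P \right)} = \frac{P + \frac{1}{P}}{2 P}$
$M + X{\left(Z,H{\left(-3 \right)} \right)} = 95 + 9 \frac{1 + \left(-3\right)^{2}}{2 \cdot 9} = 95 + 9 \cdot \frac{1}{2} \cdot \frac{1}{9} \left(1 + 9\right) = 95 + 9 \cdot \frac{1}{2} \cdot \frac{1}{9} \cdot 10 = 95 + 9 \cdot \frac{5}{9} = 95 + 5 = 100$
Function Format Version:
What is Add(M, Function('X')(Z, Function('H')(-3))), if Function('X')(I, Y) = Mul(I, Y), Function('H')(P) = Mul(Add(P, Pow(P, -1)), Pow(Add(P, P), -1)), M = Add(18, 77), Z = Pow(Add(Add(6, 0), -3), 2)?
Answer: 100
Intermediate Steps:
Z = 9 (Z = Pow(Add(6, -3), 2) = Pow(3, 2) = 9)
M = 95
Function('H')(P) = Mul(Rational(1, 2), Pow(P, -1), Add(P, Pow(P, -1))) (Function('H')(P) = Mul(Add(P, Pow(P, -1)), Pow(Mul(2, P), -1)) = Mul(Add(P, Pow(P, -1)), Mul(Rational(1, 2), Pow(P, -1))) = Mul(Rational(1, 2), Pow(P, -1), Add(P, Pow(P, -1))))
Add(M, Function('X')(Z, Function('H')(-3))) = Add(95, Mul(9, Mul(Rational(1, 2), Pow(-3, -2), Add(1, Pow(-3, 2))))) = Add(95, Mul(9, Mul(Rational(1, 2), Rational(1, 9), Add(1, 9)))) = Add(95, Mul(9, Mul(Rational(1, 2), Rational(1, 9), 10))) = Add(95, Mul(9, Rational(5, 9))) = Add(95, 5) = 100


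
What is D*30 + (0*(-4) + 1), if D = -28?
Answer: -839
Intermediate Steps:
D*30 + (0*(-4) + 1) = -28*30 + (0*(-4) + 1) = -840 + (0 + 1) = -840 + 1 = -839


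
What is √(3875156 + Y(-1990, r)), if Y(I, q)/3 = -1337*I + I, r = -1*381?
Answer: 2*√2962769 ≈ 3442.5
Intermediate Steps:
r = -381
Y(I, q) = -4008*I (Y(I, q) = 3*(-1337*I + I) = 3*(-1336*I) = -4008*I)
√(3875156 + Y(-1990, r)) = √(3875156 - 4008*(-1990)) = √(3875156 + 7975920) = √11851076 = 2*√2962769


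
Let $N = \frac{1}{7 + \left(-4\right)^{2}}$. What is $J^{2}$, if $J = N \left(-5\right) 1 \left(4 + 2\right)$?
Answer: $\frac{900}{529} \approx 1.7013$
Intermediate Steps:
$N = \frac{1}{23}$ ($N = \frac{1}{7 + 16} = \frac{1}{23} \approx 0.043478$)
$J = - \frac{30}{23}$ ($J = \frac{1}{23} \left(-5\right) 1 \left(4 + 2\right) = - \frac{5 \cdot 1 \cdot 6}{23} = \left(- \frac{5}{23}\right) 6 = - \frac{30}{23} \approx -1.3043$)
$J^{2} = \left(- \frac{30}{23}\right)^{2} = \frac{900}{529}$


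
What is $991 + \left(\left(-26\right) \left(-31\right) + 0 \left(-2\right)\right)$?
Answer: $1797$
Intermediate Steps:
$991 + \left(\left(-26\right) \left(-31\right) + 0 \left(-2\right)\right) = 991 + \left(806 + 0\right) = 991 + 806 = 1797$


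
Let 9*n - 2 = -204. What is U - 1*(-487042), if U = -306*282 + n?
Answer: 3606548/9 ≈ 4.0073e+5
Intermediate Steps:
n = -202/9 (n = 2/9 + (⅑)*(-204) = 2/9 - 68/3 = -202/9 ≈ -22.444)
U = -776830/9 (U = -306*282 - 202/9 = -86292 - 202/9 = -776830/9 ≈ -86315.)
U - 1*(-487042) = -776830/9 - 1*(-487042) = -776830/9 + 487042 = 3606548/9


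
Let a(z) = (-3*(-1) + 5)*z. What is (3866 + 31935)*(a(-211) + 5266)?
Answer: 128095978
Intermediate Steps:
a(z) = 8*z (a(z) = (3 + 5)*z = 8*z)
(3866 + 31935)*(a(-211) + 5266) = (3866 + 31935)*(8*(-211) + 5266) = 35801*(-1688 + 5266) = 35801*3578 = 128095978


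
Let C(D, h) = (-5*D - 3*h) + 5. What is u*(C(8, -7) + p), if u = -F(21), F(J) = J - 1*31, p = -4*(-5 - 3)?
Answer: 180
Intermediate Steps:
C(D, h) = 5 - 5*D - 3*h
p = 32 (p = -4*(-8) = 32)
F(J) = -31 + J (F(J) = J - 31 = -31 + J)
u = 10 (u = -(-31 + 21) = -1*(-10) = 10)
u*(C(8, -7) + p) = 10*((5 - 5*8 - 3*(-7)) + 32) = 10*((5 - 40 + 21) + 32) = 10*(-14 + 32) = 10*18 = 180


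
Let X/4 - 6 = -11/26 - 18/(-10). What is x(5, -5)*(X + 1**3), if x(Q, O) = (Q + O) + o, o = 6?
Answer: 11898/65 ≈ 183.05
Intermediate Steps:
x(Q, O) = 6 + O + Q (x(Q, O) = (Q + O) + 6 = (O + Q) + 6 = 6 + O + Q)
X = 1918/65 (X = 24 + 4*(-11/26 - 18/(-10)) = 24 + 4*(-11*1/26 - 18*(-1/10)) = 24 + 4*(-11/26 + 9/5) = 24 + 4*(179/130) = 24 + 358/65 = 1918/65 ≈ 29.508)
x(5, -5)*(X + 1**3) = (6 - 5 + 5)*(1918/65 + 1**3) = 6*(1918/65 + 1) = 6*(1983/65) = 11898/65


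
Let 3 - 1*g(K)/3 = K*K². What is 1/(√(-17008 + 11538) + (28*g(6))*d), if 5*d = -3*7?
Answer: 939330/70587336287 - 25*I*√5470/141174672574 ≈ 1.3307e-5 - 1.3097e-8*I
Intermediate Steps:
d = -21/5 (d = (-3*7)/5 = (⅕)*(-21) = -21/5 ≈ -4.2000)
g(K) = 9 - 3*K³ (g(K) = 9 - 3*K*K² = 9 - 3*K³)
1/(√(-17008 + 11538) + (28*g(6))*d) = 1/(√(-17008 + 11538) + (28*(9 - 3*6³))*(-21/5)) = 1/(√(-5470) + (28*(9 - 3*216))*(-21/5)) = 1/(I*√5470 + (28*(9 - 648))*(-21/5)) = 1/(I*√5470 + (28*(-639))*(-21/5)) = 1/(I*√5470 - 17892*(-21/5)) = 1/(I*√5470 + 375732/5) = 1/(375732/5 + I*√5470)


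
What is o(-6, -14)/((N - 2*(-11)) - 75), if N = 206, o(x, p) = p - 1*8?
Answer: -22/153 ≈ -0.14379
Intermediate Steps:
o(x, p) = -8 + p (o(x, p) = p - 8 = -8 + p)
o(-6, -14)/((N - 2*(-11)) - 75) = (-8 - 14)/((206 - 2*(-11)) - 75) = -22/((206 + 22) - 75) = -22/(228 - 75) = -22/153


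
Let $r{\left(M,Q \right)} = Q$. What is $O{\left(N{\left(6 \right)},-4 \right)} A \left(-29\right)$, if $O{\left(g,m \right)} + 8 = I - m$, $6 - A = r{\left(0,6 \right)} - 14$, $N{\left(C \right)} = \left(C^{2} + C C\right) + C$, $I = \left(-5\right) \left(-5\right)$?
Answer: $-8526$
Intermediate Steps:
$I = 25$
$N{\left(C \right)} = C + 2 C^{2}$ ($N{\left(C \right)} = \left(C^{2} + C^{2}\right) + C = 2 C^{2} + C = C + 2 C^{2}$)
$A = 14$ ($A = 6 - \left(6 - 14\right) = 6 - -8 = 6 + 8 = 14$)
$O{\left(g,m \right)} = 17 - m$ ($O{\left(g,m \right)} = -8 - \left(-25 + m\right) = 17 - m$)
$O{\left(N{\left(6 \right)},-4 \right)} A \left(-29\right) = \left(17 - -4\right) 14 \left(-29\right) = \left(17 + 4\right) 14 \left(-29\right) = 21 \cdot 14 \left(-29\right) = 294 \left(-29\right) = -8526$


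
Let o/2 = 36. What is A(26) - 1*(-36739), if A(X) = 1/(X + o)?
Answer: 3600423/98 ≈ 36739.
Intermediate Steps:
o = 72 (o = 2*36 = 72)
A(X) = 1/(72 + X) (A(X) = 1/(X + 72) = 1/(72 + X))
A(26) - 1*(-36739) = 1/(72 + 26) - 1*(-36739) = 1/98 + 36739 = 3600423/98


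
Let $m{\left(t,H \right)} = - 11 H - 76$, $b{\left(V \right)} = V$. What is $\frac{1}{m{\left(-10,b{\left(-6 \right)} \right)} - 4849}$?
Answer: $- \frac{1}{4859} \approx -0.0002058$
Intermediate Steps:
$m{\left(t,H \right)} = -76 - 11 H$
$\frac{1}{m{\left(-10,b{\left(-6 \right)} \right)} - 4849} = \frac{1}{\left(-76 - -66\right) - 4849} = \frac{1}{\left(-76 + 66\right) - 4849} = \frac{1}{-10 - 4849} = \frac{1}{-4859} = - \frac{1}{4859}$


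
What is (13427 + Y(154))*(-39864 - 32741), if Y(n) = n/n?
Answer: -974939940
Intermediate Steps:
Y(n) = 1
(13427 + Y(154))*(-39864 - 32741) = (13427 + 1)*(-39864 - 32741) = 13428*(-72605) = -974939940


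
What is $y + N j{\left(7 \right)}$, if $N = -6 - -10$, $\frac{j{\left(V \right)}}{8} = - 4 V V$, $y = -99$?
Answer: $-6371$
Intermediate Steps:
$j{\left(V \right)} = - 32 V^{2}$ ($j{\left(V \right)} = 8 - 4 V V = 8 \left(- 4 V^{2}\right) = - 32 V^{2}$)
$N = 4$ ($N = -6 + 10 = 4$)
$y + N j{\left(7 \right)} = -99 + 4 \left(- 32 \cdot 7^{2}\right) = -99 + 4 \left(\left(-32\right) 49\right) = -99 + 4 \left(-1568\right) = -99 - 6272 = -6371$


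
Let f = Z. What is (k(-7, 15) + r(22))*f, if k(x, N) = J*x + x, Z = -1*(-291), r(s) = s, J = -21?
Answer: 47142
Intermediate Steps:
Z = 291
f = 291
k(x, N) = -20*x (k(x, N) = -21*x + x = -20*x)
(k(-7, 15) + r(22))*f = (-20*(-7) + 22)*291 = (140 + 22)*291 = 162*291 = 47142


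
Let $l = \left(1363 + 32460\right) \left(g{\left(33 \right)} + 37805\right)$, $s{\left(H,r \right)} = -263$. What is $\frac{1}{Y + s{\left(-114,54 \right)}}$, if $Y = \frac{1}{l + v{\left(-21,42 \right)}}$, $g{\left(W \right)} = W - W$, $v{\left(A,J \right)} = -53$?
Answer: $- \frac{1278678462}{336292435505} \approx -0.0038023$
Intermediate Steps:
$g{\left(W \right)} = 0$
$l = 1278678515$ ($l = \left(1363 + 32460\right) \left(0 + 37805\right) = 33823 \cdot 37805 = 1278678515$)
$Y = \frac{1}{1278678462}$ ($Y = \frac{1}{1278678515 - 53} = \frac{1}{1278678462} \approx 7.8206 \cdot 10^{-10}$)
$\frac{1}{Y + s{\left(-114,54 \right)}} = \frac{1}{\frac{1}{1278678462} - 263} = \frac{1}{- \frac{336292435505}{1278678462}} = - \frac{1278678462}{336292435505}$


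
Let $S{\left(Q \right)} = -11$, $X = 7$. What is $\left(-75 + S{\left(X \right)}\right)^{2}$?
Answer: $7396$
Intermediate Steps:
$\left(-75 + S{\left(X \right)}\right)^{2} = \left(-75 - 11\right)^{2} = \left(-86\right)^{2} = 7396$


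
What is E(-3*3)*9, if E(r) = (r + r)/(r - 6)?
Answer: 54/5 ≈ 10.800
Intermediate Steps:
E(r) = 2*r/(-6 + r) (E(r) = (2*r)/(-6 + r) = 2*r/(-6 + r))
E(-3*3)*9 = (2*(-3*3)/(-6 - 3*3))*9 = (2*(-9)/(-6 - 9))*9 = (2*(-9)/(-15))*9 = (2*(-9)*(-1/15))*9 = (6/5)*9 = 54/5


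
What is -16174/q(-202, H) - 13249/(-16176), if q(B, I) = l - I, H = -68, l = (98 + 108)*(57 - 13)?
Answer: -11720063/12309936 ≈ -0.95208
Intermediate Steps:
l = 9064 (l = 206*44 = 9064)
q(B, I) = 9064 - I
-16174/q(-202, H) - 13249/(-16176) = -16174/(9064 - 1*(-68)) - 13249/(-16176) = -16174/(9064 + 68) - 13249*(-1/16176) = -16174/9132 + 13249/16176 = -16174*1/9132 + 13249/16176 = -8087/4566 + 13249/16176 = -11720063/12309936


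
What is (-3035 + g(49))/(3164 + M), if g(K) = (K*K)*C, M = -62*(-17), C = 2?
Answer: 31/74 ≈ 0.41892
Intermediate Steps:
M = 1054
g(K) = 2*K² (g(K) = (K*K)*2 = K²*2 = 2*K²)
(-3035 + g(49))/(3164 + M) = (-3035 + 2*49²)/(3164 + 1054) = (-3035 + 2*2401)/4218 = (-3035 + 4802)*(1/4218) = 1767*(1/4218) = 31/74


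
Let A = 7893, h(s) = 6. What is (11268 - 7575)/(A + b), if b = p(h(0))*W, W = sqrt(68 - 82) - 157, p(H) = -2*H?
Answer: 4011829/10621305 + 4924*I*sqrt(14)/10621305 ≈ 0.37772 + 0.0017346*I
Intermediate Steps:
W = -157 + I*sqrt(14) (W = sqrt(-14) - 157 = I*sqrt(14) - 157 = -157 + I*sqrt(14) ≈ -157.0 + 3.7417*I)
b = 1884 - 12*I*sqrt(14) (b = (-2*6)*(-157 + I*sqrt(14)) = -12*(-157 + I*sqrt(14)) = 1884 - 12*I*sqrt(14) ≈ 1884.0 - 44.9*I)
(11268 - 7575)/(A + b) = (11268 - 7575)/(7893 + (1884 - 12*I*sqrt(14))) = 3693/(9777 - 12*I*sqrt(14))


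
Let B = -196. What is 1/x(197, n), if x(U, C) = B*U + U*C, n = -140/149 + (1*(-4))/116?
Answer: -4321/167671625 ≈ -2.5771e-5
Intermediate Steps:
n = -4209/4321 (n = -140*1/149 - 4*1/116 = -140/149 - 1/29 = -4209/4321 ≈ -0.97408)
x(U, C) = -196*U + C*U (x(U, C) = -196*U + U*C = -196*U + C*U)
1/x(197, n) = 1/(197*(-196 - 4209/4321)) = 1/(197*(-851125/4321)) = 1/(-167671625/4321) = -4321/167671625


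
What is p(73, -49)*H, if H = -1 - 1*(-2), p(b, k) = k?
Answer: -49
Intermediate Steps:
H = 1 (H = -1 + 2 = 1)
p(73, -49)*H = -49*1 = -49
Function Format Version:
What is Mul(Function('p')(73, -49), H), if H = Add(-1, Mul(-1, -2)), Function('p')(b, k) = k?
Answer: -49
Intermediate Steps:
H = 1 (H = Add(-1, 2) = 1)
Mul(Function('p')(73, -49), H) = Mul(-49, 1) = -49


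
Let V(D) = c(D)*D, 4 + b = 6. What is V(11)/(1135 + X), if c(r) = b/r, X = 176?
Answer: 2/1311 ≈ 0.0015256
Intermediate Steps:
b = 2 (b = -4 + 6 = 2)
c(r) = 2/r
V(D) = 2 (V(D) = (2/D)*D = 2)
V(11)/(1135 + X) = 2/(1135 + 176) = 2/1311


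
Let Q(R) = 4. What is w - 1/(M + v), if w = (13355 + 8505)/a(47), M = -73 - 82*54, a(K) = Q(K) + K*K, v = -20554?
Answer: 547704513/55446715 ≈ 9.8780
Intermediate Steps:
a(K) = 4 + K² (a(K) = 4 + K*K = 4 + K²)
M = -4501 (M = -73 - 4428 = -4501)
w = 21860/2213 (w = (13355 + 8505)/(4 + 47²) = 21860/(4 + 2209) = 21860/2213 ≈ 9.8780)
w - 1/(M + v) = 21860/2213 - 1/(-4501 - 20554) = 21860/2213 - 1/(-25055) = 21860/2213 - 1*(-1/25055) = 21860/2213 + 1/25055 = 547704513/55446715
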